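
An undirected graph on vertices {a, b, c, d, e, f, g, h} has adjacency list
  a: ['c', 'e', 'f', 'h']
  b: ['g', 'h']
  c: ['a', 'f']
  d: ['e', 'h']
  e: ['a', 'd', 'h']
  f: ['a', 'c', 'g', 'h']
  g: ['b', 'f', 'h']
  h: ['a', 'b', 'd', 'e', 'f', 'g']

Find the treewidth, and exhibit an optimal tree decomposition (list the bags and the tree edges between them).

Treewidth 2.
One optimal decomposition is:
Bags: B1 = {b, g, h}  B2 = {f, g, h}  B3 = {a, f, h}  B4 = {a, c, f}  B5 = {a, e, h}  B6 = {d, e, h}
Tree: B1–B2, B2–B3, B3–B4, B3–B5, B5–B6

Each bag holds 3 vertices, so the decomposition has width 2, which upper-bounds the treewidth. On the other hand G contains the 3-clique {d, e, h}. A clique must lie in a single bag of any decomposition, so no decomposition can have width below 2. Hence tw(G) = 2 exactly.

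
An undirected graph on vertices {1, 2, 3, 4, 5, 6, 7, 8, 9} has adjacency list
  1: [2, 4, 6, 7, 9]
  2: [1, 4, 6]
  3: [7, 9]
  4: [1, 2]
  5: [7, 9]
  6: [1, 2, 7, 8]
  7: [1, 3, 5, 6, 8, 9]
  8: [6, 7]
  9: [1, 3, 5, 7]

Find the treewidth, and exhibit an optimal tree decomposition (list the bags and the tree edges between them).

Every bag has size at most 3, so the width is 3 − 1 = 2 and tw(G) ≤ 2. For the lower bound, the 3 vertices {1, 2, 4} are pairwise adjacent, and any tree decomposition puts a clique entirely inside one bag — forcing width ≥ 2. Hence tw(G) = 2 exactly.

Treewidth 2.
Bags: B1 = {1, 2, 6}  B2 = {1, 6, 7}  B3 = {1, 7, 9}  B4 = {5, 7, 9}  B5 = {6, 7, 8}  B6 = {3, 7, 9}  B7 = {1, 2, 4}
Tree: B1–B2, B2–B3, B3–B4, B2–B5, B3–B6, B1–B7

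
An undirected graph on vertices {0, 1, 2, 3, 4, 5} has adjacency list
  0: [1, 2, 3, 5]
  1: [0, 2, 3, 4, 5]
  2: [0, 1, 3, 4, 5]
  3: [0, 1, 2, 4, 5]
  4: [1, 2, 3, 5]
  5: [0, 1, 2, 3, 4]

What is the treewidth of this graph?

4

A width-4 tree decomposition is:
Bags: B1 = {1, 2, 3, 4, 5}  B2 = {0, 1, 2, 3, 5}
Tree: B1–B2
Each bag holds 5 vertices, so the decomposition has width 4, which upper-bounds the treewidth. On the other hand G contains the 5-clique {0, 1, 2, 3, 5}. A clique must lie in a single bag of any decomposition, so no decomposition can have width below 4. Hence tw(G) = 4 exactly.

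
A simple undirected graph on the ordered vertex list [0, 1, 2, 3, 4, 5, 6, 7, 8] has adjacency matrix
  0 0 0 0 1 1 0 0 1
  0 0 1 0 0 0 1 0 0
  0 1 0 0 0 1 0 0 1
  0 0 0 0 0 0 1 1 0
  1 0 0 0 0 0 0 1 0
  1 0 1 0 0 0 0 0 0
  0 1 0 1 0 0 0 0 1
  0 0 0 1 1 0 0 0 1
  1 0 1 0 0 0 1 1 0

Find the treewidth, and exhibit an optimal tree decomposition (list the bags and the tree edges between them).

Treewidth 3.
One such decomposition:
Bags: B1 = {0, 3, 4, 7}  B2 = {0, 3, 7, 8}  B3 = {0, 3, 6, 8}  B4 = {0, 5, 6, 8}  B5 = {2, 5, 6, 8}  B6 = {1, 2, 5, 6}
Tree: B1–B2, B2–B3, B3–B4, B4–B5, B5–B6

The largest bag has 4 vertices, giving width 3; this decomposition certifies tw(G) ≤ 3. For the lower bound: the 4 vertex sets {3,4,7}, {0}, {8}, {1,2,5,6} are disjoint, each induces a connected subgraph, and every pair is joined by at least one edge of G. Contracting each set to a single vertex therefore yields K_{4} as a minor, and since treewidth is minor-monotone, tw(G) ≥ tw(K_{4}) = 3. Therefore the treewidth is 3.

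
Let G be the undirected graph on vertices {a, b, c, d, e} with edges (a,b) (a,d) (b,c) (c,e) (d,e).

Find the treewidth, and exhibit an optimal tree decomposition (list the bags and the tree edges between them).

Treewidth 2.
One optimal decomposition is:
Bags: B1 = {b, c, e}  B2 = {a, b, e}  B3 = {a, d, e}
Tree: B1–B2, B2–B3

Each bag holds 3 vertices, so the decomposition has width 2, which upper-bounds the treewidth. The edges e–c–b–a–d–e form a cycle, so G is not a tree and its treewidth is at least 2. Therefore the treewidth is 2.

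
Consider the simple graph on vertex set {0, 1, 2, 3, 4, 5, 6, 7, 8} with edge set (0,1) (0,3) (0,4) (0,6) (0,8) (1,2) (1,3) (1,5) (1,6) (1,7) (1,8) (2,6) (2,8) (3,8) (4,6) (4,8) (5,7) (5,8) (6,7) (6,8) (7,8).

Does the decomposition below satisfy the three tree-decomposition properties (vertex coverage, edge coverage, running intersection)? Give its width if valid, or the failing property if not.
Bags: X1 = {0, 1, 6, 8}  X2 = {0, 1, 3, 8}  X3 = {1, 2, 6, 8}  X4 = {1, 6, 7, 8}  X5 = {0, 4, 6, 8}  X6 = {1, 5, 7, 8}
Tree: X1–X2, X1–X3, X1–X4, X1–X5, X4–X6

Yes; width 3.

Every vertex of G appears in some bag (union = {0, 1, 2, 3, 4, 5, 6, 7, 8}); every edge is covered by a bag; and for each vertex v the set of bags containing v is connected in the bag tree. The decomposition is therefore valid. The largest bag has 4 vertices, so the width is 3.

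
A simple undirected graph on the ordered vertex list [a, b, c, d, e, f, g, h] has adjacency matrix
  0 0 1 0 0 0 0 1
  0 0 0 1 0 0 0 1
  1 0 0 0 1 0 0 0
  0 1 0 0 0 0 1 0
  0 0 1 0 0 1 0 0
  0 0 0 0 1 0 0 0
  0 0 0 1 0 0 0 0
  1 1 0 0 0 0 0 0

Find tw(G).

1

A width-1 tree decomposition is:
Bags: B1 = {d, g}  B2 = {b, d}  B3 = {b, h}  B4 = {a, h}  B5 = {a, c}  B6 = {c, e}  B7 = {e, f}
Tree: B1–B2, B2–B3, B3–B4, B4–B5, B5–B6, B6–B7
Each bag holds 2 vertices, so the decomposition has width 1, which upper-bounds the treewidth. Any graph with an edge has treewidth ≥ 1, and G has the edge g–d. The upper and lower bounds meet at 1, so that is the treewidth.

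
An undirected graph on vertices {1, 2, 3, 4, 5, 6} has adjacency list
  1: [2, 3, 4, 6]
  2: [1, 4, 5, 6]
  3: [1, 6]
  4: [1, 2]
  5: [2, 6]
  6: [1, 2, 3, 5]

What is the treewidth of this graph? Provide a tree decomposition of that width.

Treewidth 2.
One such decomposition:
Bags: B1 = {1, 2, 6}  B2 = {1, 3, 6}  B3 = {1, 2, 4}  B4 = {2, 5, 6}
Tree: B1–B2, B1–B3, B1–B4

Each bag holds 3 vertices, so the decomposition has width 2, which upper-bounds the treewidth. Conversely, {1, 2, 4} is a clique of size 3, and the vertices of any clique must share a bag in every tree decomposition; so some bag has ≥ 3 vertices and tw(G) ≥ 2. Combining the bounds, tw(G) = 2.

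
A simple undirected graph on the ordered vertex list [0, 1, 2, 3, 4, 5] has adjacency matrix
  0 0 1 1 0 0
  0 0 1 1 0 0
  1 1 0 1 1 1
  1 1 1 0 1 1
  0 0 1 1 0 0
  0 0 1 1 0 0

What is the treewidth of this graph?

A width-2 tree decomposition is:
Bags: B1 = {1, 2, 3}  B2 = {2, 3, 4}  B3 = {2, 3, 5}  B4 = {0, 2, 3}
Tree: B1–B2, B1–B3, B2–B4
Every bag has size at most 3, so the width is 3 − 1 = 2 and tw(G) ≤ 2. On the other hand G contains the 3-clique {0, 2, 3}. A clique must lie in a single bag of any decomposition, so no decomposition can have width below 2. Therefore the treewidth is 2.

2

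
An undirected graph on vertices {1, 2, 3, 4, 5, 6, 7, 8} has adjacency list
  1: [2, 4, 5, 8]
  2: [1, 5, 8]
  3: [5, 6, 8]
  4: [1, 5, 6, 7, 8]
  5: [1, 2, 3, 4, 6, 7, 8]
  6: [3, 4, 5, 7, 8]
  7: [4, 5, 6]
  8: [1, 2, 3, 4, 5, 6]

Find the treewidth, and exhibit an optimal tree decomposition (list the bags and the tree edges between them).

Treewidth 3.
One such decomposition:
Bags: B1 = {4, 5, 6, 8}  B2 = {4, 5, 6, 7}  B3 = {3, 5, 6, 8}  B4 = {1, 4, 5, 8}  B5 = {1, 2, 5, 8}
Tree: B1–B2, B1–B3, B1–B4, B4–B5

The largest bag has 4 vertices, giving width 3; this decomposition certifies tw(G) ≤ 3. Conversely, {1, 2, 5, 8} is a clique of size 4, and the vertices of any clique must share a bag in every tree decomposition; so some bag has ≥ 4 vertices and tw(G) ≥ 3. Therefore the treewidth is 3.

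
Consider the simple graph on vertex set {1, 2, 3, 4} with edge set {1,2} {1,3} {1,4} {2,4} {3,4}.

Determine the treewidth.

2

A width-2 tree decomposition is:
Bags: B1 = {1, 3, 4}  B2 = {1, 2, 4}
Tree: B1–B2
The largest bag has 3 vertices, giving width 2; this decomposition certifies tw(G) ≤ 2. Conversely, {1, 2, 4} is a clique of size 3, and the vertices of any clique must share a bag in every tree decomposition; so some bag has ≥ 3 vertices and tw(G) ≥ 2. Therefore the treewidth is 2.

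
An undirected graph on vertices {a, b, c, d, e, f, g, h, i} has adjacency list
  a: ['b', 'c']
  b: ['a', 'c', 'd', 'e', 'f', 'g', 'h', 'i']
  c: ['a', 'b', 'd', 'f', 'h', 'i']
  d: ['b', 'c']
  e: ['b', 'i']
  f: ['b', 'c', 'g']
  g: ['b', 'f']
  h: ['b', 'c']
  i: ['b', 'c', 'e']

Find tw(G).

2

A width-2 tree decomposition is:
Bags: B1 = {b, c, i}  B2 = {b, c, f}  B3 = {b, c, h}  B4 = {b, c, d}  B5 = {a, b, c}  B6 = {b, f, g}  B7 = {b, e, i}
Tree: B1–B2, B1–B3, B3–B4, B2–B5, B2–B6, B1–B7
The largest bag has 3 vertices, giving width 2; this decomposition certifies tw(G) ≤ 2. Conversely, {b, f, g} is a clique of size 3, and the vertices of any clique must share a bag in every tree decomposition; so some bag has ≥ 3 vertices and tw(G) ≥ 2. Hence tw(G) = 2 exactly.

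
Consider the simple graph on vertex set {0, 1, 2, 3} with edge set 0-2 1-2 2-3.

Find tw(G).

A width-1 tree decomposition is:
Bags: B1 = {0, 2}  B2 = {2, 3}  B3 = {1, 2}
Tree: B1–B2, B2–B3
Each bag holds 2 vertices, so the decomposition has width 1, which upper-bounds the treewidth. G has an edge, so its treewidth is at least 1. Combining the bounds, tw(G) = 1.

1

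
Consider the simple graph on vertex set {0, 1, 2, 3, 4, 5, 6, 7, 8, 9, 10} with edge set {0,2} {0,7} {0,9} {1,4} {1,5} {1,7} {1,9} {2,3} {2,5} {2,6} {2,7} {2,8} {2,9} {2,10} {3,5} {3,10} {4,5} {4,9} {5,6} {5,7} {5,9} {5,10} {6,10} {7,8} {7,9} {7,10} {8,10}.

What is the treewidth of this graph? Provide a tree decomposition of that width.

Every bag has size at most 4, so the width is 4 − 1 = 3 and tw(G) ≤ 3. For the lower bound, the 4 vertices {1, 4, 5, 9} are pairwise adjacent, and any tree decomposition puts a clique entirely inside one bag — forcing width ≥ 3. Hence tw(G) = 3 exactly.

Treewidth 3.
One optimal decomposition is:
Bags: B1 = {2, 5, 7, 9}  B2 = {0, 2, 7, 9}  B3 = {2, 5, 7, 10}  B4 = {2, 5, 6, 10}  B5 = {2, 3, 5, 10}  B6 = {1, 5, 7, 9}  B7 = {2, 7, 8, 10}  B8 = {1, 4, 5, 9}
Tree: B1–B2, B1–B3, B3–B4, B4–B5, B1–B6, B3–B7, B6–B8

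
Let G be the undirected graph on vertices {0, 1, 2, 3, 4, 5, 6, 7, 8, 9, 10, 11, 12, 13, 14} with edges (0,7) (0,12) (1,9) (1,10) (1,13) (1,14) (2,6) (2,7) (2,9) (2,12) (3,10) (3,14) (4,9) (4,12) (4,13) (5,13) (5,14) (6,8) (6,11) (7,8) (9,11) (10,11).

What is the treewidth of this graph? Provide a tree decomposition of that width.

Treewidth 3.
One such decomposition:
Bags: B1 = {3, 5, 13, 14}  B2 = {1, 3, 13, 14}  B3 = {1, 3, 10, 13}  B4 = {1, 4, 10, 13}  B5 = {1, 4, 9, 10}  B6 = {4, 9, 10, 11}  B7 = {4, 9, 11, 12}  B8 = {2, 9, 11, 12}  B9 = {2, 6, 11, 12}  B10 = {0, 2, 6, 12}  B11 = {0, 2, 6, 7}  B12 = {0, 6, 7, 8}
Tree: B1–B2, B2–B3, B3–B4, B4–B5, B5–B6, B6–B7, B7–B8, B8–B9, B9–B10, B10–B11, B11–B12

Every bag has size at most 4, so the width is 4 − 1 = 3 and tw(G) ≤ 3. For the lower bound: the 4 vertex sets {3,5,14}, {13}, {1}, {4,9,10,11} are disjoint, each induces a connected subgraph, and every pair is joined by at least one edge of G. Contracting each set to a single vertex therefore yields K_{4} as a minor, and since treewidth is minor-monotone, tw(G) ≥ tw(K_{4}) = 3. Therefore the treewidth is 3.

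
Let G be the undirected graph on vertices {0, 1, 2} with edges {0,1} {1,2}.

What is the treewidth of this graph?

1

A width-1 tree decomposition is:
Bags: B1 = {0, 1}  B2 = {1, 2}
Tree: B1–B2
The largest bag has 2 vertices, giving width 1; this decomposition certifies tw(G) ≤ 1. Any graph with an edge has treewidth ≥ 1, and G has the edge 0–1. The upper and lower bounds meet at 1, so that is the treewidth.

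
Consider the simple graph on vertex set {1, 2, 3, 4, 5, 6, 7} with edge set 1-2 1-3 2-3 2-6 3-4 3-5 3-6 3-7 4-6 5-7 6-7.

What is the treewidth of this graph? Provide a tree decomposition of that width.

Treewidth 2.
One optimal decomposition is:
Bags: B1 = {3, 5, 7}  B2 = {3, 6, 7}  B3 = {3, 4, 6}  B4 = {2, 3, 6}  B5 = {1, 2, 3}
Tree: B1–B2, B2–B3, B3–B4, B4–B5

Every bag has size at most 3, so the width is 3 − 1 = 2 and tw(G) ≤ 2. Conversely, {1, 2, 3} is a clique of size 3, and the vertices of any clique must share a bag in every tree decomposition; so some bag has ≥ 3 vertices and tw(G) ≥ 2. Combining the bounds, tw(G) = 2.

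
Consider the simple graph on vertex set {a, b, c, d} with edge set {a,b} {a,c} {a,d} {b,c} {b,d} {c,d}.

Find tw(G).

A width-3 tree decomposition is:
Bags: B1 = {a, b, c, d}
Tree: (single bag)
A single bag containing all 4 vertices is trivially a valid decomposition of width 3. On the other hand G contains the 4-clique {a, b, c, d}. A clique must lie in a single bag of any decomposition, so no decomposition can have width below 3. Therefore the treewidth is 3.

3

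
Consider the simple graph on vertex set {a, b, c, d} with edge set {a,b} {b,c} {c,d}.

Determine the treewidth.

A width-1 tree decomposition is:
Bags: B1 = {b, c}  B2 = {c, d}  B3 = {a, b}
Tree: B1–B2, B1–B3
Each bag holds 2 vertices, so the decomposition has width 1, which upper-bounds the treewidth. Any graph with an edge has treewidth ≥ 1, and G has the edge b–c. The upper and lower bounds meet at 1, so that is the treewidth.

1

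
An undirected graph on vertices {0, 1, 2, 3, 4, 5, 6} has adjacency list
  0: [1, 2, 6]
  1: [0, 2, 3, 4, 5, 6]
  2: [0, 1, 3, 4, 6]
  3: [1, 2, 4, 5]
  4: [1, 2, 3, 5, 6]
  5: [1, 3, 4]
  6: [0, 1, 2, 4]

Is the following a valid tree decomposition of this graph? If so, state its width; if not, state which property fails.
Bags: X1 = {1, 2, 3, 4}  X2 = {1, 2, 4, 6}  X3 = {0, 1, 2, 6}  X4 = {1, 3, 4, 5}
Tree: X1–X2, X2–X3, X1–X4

Every vertex of G appears in some bag (union = {0, 1, 2, 3, 4, 5, 6}); every edge is covered by a bag; and for each vertex v the set of bags containing v is connected in the bag tree. The decomposition is therefore valid. The largest bag has 4 vertices, so the width is 3.

Yes; width 3.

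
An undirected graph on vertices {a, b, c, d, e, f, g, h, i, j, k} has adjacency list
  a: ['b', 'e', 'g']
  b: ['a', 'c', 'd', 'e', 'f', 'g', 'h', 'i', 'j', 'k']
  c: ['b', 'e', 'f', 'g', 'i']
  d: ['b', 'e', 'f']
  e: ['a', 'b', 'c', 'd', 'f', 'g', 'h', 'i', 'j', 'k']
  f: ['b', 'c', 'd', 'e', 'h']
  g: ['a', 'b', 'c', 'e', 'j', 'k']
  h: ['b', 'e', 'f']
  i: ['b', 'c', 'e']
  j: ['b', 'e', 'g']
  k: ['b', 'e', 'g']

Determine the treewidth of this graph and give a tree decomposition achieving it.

Treewidth 3.
Bags: B1 = {b, e, g, k}  B2 = {b, c, e, g}  B3 = {b, c, e, f}  B4 = {b, c, e, i}  B5 = {a, b, e, g}  B6 = {b, d, e, f}  B7 = {b, e, g, j}  B8 = {b, e, f, h}
Tree: B1–B2, B2–B3, B3–B4, B2–B5, B3–B6, B1–B7, B6–B8

Each bag holds 4 vertices, so the decomposition has width 3, which upper-bounds the treewidth. Conversely, {b, d, e, f} is a clique of size 4, and the vertices of any clique must share a bag in every tree decomposition; so some bag has ≥ 4 vertices and tw(G) ≥ 3. Hence tw(G) = 3 exactly.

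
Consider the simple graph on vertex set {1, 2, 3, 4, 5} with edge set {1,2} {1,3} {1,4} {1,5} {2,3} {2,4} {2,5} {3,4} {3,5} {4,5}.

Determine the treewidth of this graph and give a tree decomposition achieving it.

With just one bag of size 5, the width is 5 − 1 = 4, so tw(G) ≤ 4. Conversely, {1, 2, 3, 4, 5} is a clique of size 5, and the vertices of any clique must share a bag in every tree decomposition; so some bag has ≥ 5 vertices and tw(G) ≥ 4. The upper and lower bounds meet at 4, so that is the treewidth.

Treewidth 4.
One such decomposition:
Bags: B1 = {1, 2, 3, 4, 5}
Tree: (single bag)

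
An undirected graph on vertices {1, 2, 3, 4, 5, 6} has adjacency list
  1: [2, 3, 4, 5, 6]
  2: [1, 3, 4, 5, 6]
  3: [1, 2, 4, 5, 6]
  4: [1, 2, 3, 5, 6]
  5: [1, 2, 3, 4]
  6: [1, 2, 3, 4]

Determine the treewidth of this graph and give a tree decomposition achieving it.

Treewidth 4.
One optimal decomposition is:
Bags: B1 = {1, 2, 3, 4, 5}  B2 = {1, 2, 3, 4, 6}
Tree: B1–B2

The largest bag has 5 vertices, giving width 4; this decomposition certifies tw(G) ≤ 4. Conversely, {1, 2, 3, 4, 5} is a clique of size 5, and the vertices of any clique must share a bag in every tree decomposition; so some bag has ≥ 5 vertices and tw(G) ≥ 4. The upper and lower bounds meet at 4, so that is the treewidth.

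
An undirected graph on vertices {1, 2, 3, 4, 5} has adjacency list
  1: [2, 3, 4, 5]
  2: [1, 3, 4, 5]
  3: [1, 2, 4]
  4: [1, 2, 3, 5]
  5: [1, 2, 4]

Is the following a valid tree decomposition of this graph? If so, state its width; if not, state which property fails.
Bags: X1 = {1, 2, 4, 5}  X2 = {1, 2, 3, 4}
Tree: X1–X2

Checking the three conditions: (i) the bags cover all of {1, 2, 3, 4, 5}; (ii) for each edge, some bag contains both endpoints; (iii) the bags containing any fixed vertex form a subtree. All hold, so the decomposition is valid with width 4 − 1 = 3.

Yes; width 3.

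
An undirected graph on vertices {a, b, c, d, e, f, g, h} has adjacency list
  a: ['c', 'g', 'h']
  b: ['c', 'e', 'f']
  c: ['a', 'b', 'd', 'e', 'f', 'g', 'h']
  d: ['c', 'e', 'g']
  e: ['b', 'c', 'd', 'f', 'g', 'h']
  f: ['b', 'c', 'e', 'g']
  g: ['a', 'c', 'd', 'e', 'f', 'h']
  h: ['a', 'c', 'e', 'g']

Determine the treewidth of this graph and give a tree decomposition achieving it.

Treewidth 3.
Bags: B1 = {c, e, f, g}  B2 = {c, e, g, h}  B3 = {b, c, e, f}  B4 = {c, d, e, g}  B5 = {a, c, g, h}
Tree: B1–B2, B1–B3, B2–B4, B2–B5

The largest bag has 4 vertices, giving width 3; this decomposition certifies tw(G) ≤ 3. Conversely, {c, d, e, g} is a clique of size 4, and the vertices of any clique must share a bag in every tree decomposition; so some bag has ≥ 4 vertices and tw(G) ≥ 3. Combining the bounds, tw(G) = 3.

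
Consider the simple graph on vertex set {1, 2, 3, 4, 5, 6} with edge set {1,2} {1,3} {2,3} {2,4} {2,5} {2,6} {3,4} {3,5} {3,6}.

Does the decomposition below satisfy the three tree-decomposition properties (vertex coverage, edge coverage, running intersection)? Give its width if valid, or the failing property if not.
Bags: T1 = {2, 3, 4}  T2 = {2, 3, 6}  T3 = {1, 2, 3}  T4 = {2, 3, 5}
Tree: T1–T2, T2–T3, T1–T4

Checking the three conditions: (i) the bags cover all of {1, 2, 3, 4, 5, 6}; (ii) for each edge, some bag contains both endpoints; (iii) the bags containing any fixed vertex form a subtree. All hold, so the decomposition is valid with width 3 − 1 = 2.

Yes; width 2.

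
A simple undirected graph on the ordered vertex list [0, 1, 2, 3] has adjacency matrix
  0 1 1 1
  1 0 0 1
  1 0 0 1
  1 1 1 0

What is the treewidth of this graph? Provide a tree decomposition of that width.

Treewidth 2.
One optimal decomposition is:
Bags: B1 = {0, 2, 3}  B2 = {0, 1, 3}
Tree: B1–B2

Each bag holds 3 vertices, so the decomposition has width 2, which upper-bounds the treewidth. On the other hand G contains the 3-clique {0, 1, 3}. A clique must lie in a single bag of any decomposition, so no decomposition can have width below 2. The upper and lower bounds meet at 2, so that is the treewidth.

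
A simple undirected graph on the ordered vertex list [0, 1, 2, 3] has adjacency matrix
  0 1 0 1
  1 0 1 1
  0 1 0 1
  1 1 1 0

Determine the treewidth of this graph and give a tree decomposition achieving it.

Every bag has size at most 3, so the width is 3 − 1 = 2 and tw(G) ≤ 2. Conversely, {0, 1, 3} is a clique of size 3, and the vertices of any clique must share a bag in every tree decomposition; so some bag has ≥ 3 vertices and tw(G) ≥ 2. Therefore the treewidth is 2.

Treewidth 2.
One optimal decomposition is:
Bags: B1 = {0, 1, 3}  B2 = {1, 2, 3}
Tree: B1–B2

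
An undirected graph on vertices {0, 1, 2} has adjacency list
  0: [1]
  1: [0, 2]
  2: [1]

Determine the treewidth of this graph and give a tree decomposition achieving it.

Every bag has size at most 2, so the width is 2 − 1 = 1 and tw(G) ≤ 1. G has an edge, so its treewidth is at least 1. Combining the bounds, tw(G) = 1.

Treewidth 1.
One optimal decomposition is:
Bags: B1 = {0, 1}  B2 = {1, 2}
Tree: B1–B2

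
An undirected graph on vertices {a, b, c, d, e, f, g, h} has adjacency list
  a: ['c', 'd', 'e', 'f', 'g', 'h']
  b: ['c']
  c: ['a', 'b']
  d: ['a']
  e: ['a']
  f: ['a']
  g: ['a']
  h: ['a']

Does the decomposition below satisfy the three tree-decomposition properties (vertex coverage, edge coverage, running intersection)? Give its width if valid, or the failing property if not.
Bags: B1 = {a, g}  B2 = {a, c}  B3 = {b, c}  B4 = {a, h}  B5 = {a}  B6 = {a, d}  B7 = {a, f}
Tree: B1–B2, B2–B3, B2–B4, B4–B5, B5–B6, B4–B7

A tree decomposition must satisfy three properties: every vertex lies in some bag; for every edge, both endpoints lie together in some bag; and for every vertex, the bags containing it form a connected subtree. Here vertex e appears in no bag, so the decomposition is invalid.

No — vertex e appears in no bag.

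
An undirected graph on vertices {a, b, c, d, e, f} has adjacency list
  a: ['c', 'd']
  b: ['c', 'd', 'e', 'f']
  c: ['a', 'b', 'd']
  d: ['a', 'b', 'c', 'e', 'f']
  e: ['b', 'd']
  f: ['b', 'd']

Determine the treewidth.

2

A width-2 tree decomposition is:
Bags: B1 = {b, c, d}  B2 = {a, c, d}  B3 = {b, d, e}  B4 = {b, d, f}
Tree: B1–B2, B1–B3, B1–B4
Each bag holds 3 vertices, so the decomposition has width 2, which upper-bounds the treewidth. For the lower bound, the 3 vertices {a, c, d} are pairwise adjacent, and any tree decomposition puts a clique entirely inside one bag — forcing width ≥ 2. Hence tw(G) = 2 exactly.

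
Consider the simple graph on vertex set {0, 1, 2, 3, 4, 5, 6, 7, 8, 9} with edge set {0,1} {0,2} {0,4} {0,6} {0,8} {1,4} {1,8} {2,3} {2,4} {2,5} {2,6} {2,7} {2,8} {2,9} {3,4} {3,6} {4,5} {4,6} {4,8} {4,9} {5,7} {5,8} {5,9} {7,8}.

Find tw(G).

A width-3 tree decomposition is:
Bags: B1 = {2, 4, 5, 8}  B2 = {0, 2, 4, 8}  B3 = {2, 5, 7, 8}  B4 = {0, 2, 4, 6}  B5 = {0, 1, 4, 8}  B6 = {2, 3, 4, 6}  B7 = {2, 4, 5, 9}
Tree: B1–B2, B1–B3, B2–B4, B2–B5, B4–B6, B1–B7
Each bag holds 4 vertices, so the decomposition has width 3, which upper-bounds the treewidth. On the other hand G contains the 4-clique {0, 1, 4, 8}. A clique must lie in a single bag of any decomposition, so no decomposition can have width below 3. Hence tw(G) = 3 exactly.

3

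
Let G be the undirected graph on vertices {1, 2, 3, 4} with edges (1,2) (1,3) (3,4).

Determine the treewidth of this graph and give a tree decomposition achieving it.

Every bag has size at most 2, so the width is 2 − 1 = 1 and tw(G) ≤ 1. Any graph with an edge has treewidth ≥ 1, and G has the edge 4–3. The upper and lower bounds meet at 1, so that is the treewidth.

Treewidth 1.
One such decomposition:
Bags: B1 = {3, 4}  B2 = {1, 3}  B3 = {1, 2}
Tree: B1–B2, B2–B3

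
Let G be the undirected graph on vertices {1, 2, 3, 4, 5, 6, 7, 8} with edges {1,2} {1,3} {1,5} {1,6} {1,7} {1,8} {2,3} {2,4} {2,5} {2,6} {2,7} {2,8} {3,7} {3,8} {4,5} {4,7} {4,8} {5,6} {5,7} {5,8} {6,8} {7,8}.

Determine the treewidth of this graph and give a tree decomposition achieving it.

Treewidth 4.
Bags: B1 = {1, 2, 5, 6, 8}  B2 = {1, 2, 5, 7, 8}  B3 = {1, 2, 3, 7, 8}  B4 = {2, 4, 5, 7, 8}
Tree: B1–B2, B2–B3, B2–B4

Every bag has size at most 5, so the width is 5 − 1 = 4 and tw(G) ≤ 4. On the other hand G contains the 5-clique {1, 2, 3, 7, 8}. A clique must lie in a single bag of any decomposition, so no decomposition can have width below 4. The upper and lower bounds meet at 4, so that is the treewidth.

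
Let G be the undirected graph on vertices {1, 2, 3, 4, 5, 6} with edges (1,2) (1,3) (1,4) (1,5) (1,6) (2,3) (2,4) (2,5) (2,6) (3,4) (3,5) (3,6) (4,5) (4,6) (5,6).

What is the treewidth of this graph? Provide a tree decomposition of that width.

A single bag containing all 6 vertices is trivially a valid decomposition of width 5. Conversely, {1, 2, 3, 4, 5, 6} is a clique of size 6, and the vertices of any clique must share a bag in every tree decomposition; so some bag has ≥ 6 vertices and tw(G) ≥ 5. Hence tw(G) = 5 exactly.

Treewidth 5.
One such decomposition:
Bags: B1 = {1, 2, 3, 4, 5, 6}
Tree: (single bag)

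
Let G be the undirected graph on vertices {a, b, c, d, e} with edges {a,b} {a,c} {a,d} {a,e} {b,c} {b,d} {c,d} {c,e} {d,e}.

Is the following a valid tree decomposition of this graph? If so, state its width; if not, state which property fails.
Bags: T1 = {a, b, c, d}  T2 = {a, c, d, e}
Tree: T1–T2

Every vertex of G appears in some bag (union = {a, b, c, d, e}); every edge is covered by a bag; and for each vertex v the set of bags containing v is connected in the bag tree. The decomposition is therefore valid. The largest bag has 4 vertices, so the width is 3.

Yes; width 3.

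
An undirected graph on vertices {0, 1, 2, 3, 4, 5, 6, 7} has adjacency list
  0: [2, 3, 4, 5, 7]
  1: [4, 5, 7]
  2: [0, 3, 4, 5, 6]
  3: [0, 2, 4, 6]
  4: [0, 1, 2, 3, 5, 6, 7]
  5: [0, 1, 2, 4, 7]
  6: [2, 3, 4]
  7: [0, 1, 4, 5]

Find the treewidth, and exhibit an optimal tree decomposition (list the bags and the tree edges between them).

Every bag has size at most 4, so the width is 4 − 1 = 3 and tw(G) ≤ 3. Conversely, {0, 2, 3, 4} is a clique of size 4, and the vertices of any clique must share a bag in every tree decomposition; so some bag has ≥ 4 vertices and tw(G) ≥ 3. Therefore the treewidth is 3.

Treewidth 3.
One optimal decomposition is:
Bags: B1 = {0, 2, 3, 4}  B2 = {0, 2, 4, 5}  B3 = {0, 4, 5, 7}  B4 = {1, 4, 5, 7}  B5 = {2, 3, 4, 6}
Tree: B1–B2, B2–B3, B3–B4, B1–B5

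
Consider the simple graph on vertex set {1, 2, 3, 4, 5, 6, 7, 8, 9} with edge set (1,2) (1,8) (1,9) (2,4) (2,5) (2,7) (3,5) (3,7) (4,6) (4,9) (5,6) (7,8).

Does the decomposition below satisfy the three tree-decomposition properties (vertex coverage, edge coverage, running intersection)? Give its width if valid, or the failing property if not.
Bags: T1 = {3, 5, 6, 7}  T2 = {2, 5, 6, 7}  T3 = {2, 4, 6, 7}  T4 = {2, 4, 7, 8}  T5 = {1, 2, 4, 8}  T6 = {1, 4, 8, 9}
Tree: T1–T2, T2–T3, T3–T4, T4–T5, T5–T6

Every vertex of G appears in some bag (union = {1, 2, 3, 4, 5, 6, 7, 8, 9}); every edge is covered by a bag; and for each vertex v the set of bags containing v is connected in the bag tree. The decomposition is therefore valid. The largest bag has 4 vertices, so the width is 3.

Yes; width 3.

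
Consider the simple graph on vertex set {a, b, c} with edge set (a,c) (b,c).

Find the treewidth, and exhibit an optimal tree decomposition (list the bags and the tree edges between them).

Each bag holds 2 vertices, so the decomposition has width 1, which upper-bounds the treewidth. Any graph with an edge has treewidth ≥ 1, and G has the edge c–a. Therefore the treewidth is 1.

Treewidth 1.
One such decomposition:
Bags: B1 = {a, c}  B2 = {b, c}
Tree: B1–B2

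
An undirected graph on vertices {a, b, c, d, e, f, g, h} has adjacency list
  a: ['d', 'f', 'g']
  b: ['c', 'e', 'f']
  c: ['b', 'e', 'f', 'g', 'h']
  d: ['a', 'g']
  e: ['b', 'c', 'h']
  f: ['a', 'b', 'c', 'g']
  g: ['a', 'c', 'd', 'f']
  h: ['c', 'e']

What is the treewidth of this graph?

2

A width-2 tree decomposition is:
Bags: B1 = {b, c, f}  B2 = {c, f, g}  B3 = {a, f, g}  B4 = {b, c, e}  B5 = {c, e, h}  B6 = {a, d, g}
Tree: B1–B2, B2–B3, B1–B4, B4–B5, B3–B6
Each bag holds 3 vertices, so the decomposition has width 2, which upper-bounds the treewidth. Conversely, {a, d, g} is a clique of size 3, and the vertices of any clique must share a bag in every tree decomposition; so some bag has ≥ 3 vertices and tw(G) ≥ 2. Hence tw(G) = 2 exactly.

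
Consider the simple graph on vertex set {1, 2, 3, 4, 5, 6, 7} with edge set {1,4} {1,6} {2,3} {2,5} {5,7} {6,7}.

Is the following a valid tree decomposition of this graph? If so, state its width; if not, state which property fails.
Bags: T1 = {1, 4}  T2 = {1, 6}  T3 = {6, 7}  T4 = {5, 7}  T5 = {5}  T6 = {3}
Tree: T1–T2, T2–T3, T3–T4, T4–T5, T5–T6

No — vertex 2 appears in no bag.

A tree decomposition must satisfy three properties: every vertex lies in some bag; for every edge, both endpoints lie together in some bag; and for every vertex, the bags containing it form a connected subtree. Here vertex 2 appears in no bag, so the decomposition is invalid.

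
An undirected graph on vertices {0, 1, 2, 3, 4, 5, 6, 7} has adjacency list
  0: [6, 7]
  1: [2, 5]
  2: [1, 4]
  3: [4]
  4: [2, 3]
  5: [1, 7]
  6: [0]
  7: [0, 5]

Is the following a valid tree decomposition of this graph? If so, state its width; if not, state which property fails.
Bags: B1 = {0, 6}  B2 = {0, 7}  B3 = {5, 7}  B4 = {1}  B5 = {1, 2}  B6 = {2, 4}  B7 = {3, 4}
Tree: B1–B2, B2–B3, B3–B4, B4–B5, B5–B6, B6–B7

A tree decomposition must satisfy three properties: every vertex lies in some bag; for every edge, both endpoints lie together in some bag; and for every vertex, the bags containing it form a connected subtree. Here edge (5,1) lies in no bag, so the decomposition is invalid.

No — edge (5,1) lies in no bag.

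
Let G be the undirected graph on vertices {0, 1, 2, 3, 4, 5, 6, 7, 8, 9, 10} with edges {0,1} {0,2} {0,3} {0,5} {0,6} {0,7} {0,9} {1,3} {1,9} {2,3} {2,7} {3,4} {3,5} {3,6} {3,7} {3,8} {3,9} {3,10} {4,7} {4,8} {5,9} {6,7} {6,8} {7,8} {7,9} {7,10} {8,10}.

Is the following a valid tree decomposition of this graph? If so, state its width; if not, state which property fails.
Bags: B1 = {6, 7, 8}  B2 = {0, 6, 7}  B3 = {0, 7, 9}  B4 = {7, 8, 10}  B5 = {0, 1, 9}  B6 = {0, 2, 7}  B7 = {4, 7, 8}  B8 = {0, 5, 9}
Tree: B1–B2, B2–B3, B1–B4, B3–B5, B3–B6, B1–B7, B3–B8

No — vertex 3 appears in no bag.

A tree decomposition must satisfy three properties: every vertex lies in some bag; for every edge, both endpoints lie together in some bag; and for every vertex, the bags containing it form a connected subtree. Here vertex 3 appears in no bag, so the decomposition is invalid.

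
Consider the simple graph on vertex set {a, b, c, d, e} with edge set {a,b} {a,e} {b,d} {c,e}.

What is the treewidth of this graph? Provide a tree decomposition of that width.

Treewidth 1.
One optimal decomposition is:
Bags: B1 = {c, e}  B2 = {a, e}  B3 = {a, b}  B4 = {b, d}
Tree: B1–B2, B2–B3, B3–B4

Each bag holds 2 vertices, so the decomposition has width 1, which upper-bounds the treewidth. Since G has at least one edge (e.g. c–e), it is not an edgeless graph, so tw(G) ≥ 1. The upper and lower bounds meet at 1, so that is the treewidth.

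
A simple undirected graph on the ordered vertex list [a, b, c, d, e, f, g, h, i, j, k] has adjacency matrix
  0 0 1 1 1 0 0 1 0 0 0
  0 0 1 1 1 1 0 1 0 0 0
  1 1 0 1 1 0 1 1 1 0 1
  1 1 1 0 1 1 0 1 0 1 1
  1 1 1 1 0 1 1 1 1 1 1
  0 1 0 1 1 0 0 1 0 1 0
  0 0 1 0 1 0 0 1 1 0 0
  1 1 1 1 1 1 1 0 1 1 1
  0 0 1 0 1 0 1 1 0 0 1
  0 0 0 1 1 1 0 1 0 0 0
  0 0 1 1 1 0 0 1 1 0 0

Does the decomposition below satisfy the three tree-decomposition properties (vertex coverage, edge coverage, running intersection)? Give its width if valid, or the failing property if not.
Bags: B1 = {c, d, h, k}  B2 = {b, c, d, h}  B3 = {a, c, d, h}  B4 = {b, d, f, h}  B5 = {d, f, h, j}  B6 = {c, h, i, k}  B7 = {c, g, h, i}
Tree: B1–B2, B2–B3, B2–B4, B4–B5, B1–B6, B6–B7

No — vertex e appears in no bag.

A tree decomposition must satisfy three properties: every vertex lies in some bag; for every edge, both endpoints lie together in some bag; and for every vertex, the bags containing it form a connected subtree. Here vertex e appears in no bag, so the decomposition is invalid.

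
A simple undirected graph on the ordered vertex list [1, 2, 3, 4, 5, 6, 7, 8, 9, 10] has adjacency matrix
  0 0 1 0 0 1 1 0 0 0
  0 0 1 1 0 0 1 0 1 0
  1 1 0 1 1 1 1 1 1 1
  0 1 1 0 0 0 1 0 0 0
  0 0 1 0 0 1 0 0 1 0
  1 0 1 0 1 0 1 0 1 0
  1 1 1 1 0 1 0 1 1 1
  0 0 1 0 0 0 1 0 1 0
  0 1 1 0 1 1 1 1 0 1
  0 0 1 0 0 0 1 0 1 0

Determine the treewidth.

A width-3 tree decomposition is:
Bags: B1 = {3, 6, 7, 9}  B2 = {1, 3, 6, 7}  B3 = {3, 5, 6, 9}  B4 = {2, 3, 7, 9}  B5 = {3, 7, 9, 10}  B6 = {3, 7, 8, 9}  B7 = {2, 3, 4, 7}
Tree: B1–B2, B1–B3, B1–B4, B4–B5, B5–B6, B4–B7
The largest bag has 4 vertices, giving width 3; this decomposition certifies tw(G) ≤ 3. Conversely, {3, 5, 6, 9} is a clique of size 4, and the vertices of any clique must share a bag in every tree decomposition; so some bag has ≥ 4 vertices and tw(G) ≥ 3. Combining the bounds, tw(G) = 3.

3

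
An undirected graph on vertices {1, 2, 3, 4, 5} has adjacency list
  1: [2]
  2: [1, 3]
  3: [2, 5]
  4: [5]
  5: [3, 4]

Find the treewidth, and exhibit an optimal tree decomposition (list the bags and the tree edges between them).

The largest bag has 2 vertices, giving width 1; this decomposition certifies tw(G) ≤ 1. Since G has at least one edge (e.g. 4–5), it is not an edgeless graph, so tw(G) ≥ 1. Therefore the treewidth is 1.

Treewidth 1.
One optimal decomposition is:
Bags: B1 = {4, 5}  B2 = {3, 5}  B3 = {2, 3}  B4 = {1, 2}
Tree: B1–B2, B2–B3, B3–B4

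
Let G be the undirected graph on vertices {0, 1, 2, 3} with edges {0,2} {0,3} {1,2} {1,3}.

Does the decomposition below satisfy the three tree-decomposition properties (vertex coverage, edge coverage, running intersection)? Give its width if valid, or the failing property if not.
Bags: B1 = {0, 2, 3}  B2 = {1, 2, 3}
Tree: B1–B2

Every vertex of G appears in some bag (union = {0, 1, 2, 3}); every edge is covered by a bag; and for each vertex v the set of bags containing v is connected in the bag tree. The decomposition is therefore valid. The largest bag has 3 vertices, so the width is 2.

Yes; width 2.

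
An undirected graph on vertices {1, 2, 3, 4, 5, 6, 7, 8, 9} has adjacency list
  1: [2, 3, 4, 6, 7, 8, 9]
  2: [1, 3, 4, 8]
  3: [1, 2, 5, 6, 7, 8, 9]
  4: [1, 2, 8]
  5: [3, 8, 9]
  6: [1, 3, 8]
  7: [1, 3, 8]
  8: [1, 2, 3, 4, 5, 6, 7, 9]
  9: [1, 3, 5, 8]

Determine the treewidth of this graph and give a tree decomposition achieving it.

The largest bag has 4 vertices, giving width 3; this decomposition certifies tw(G) ≤ 3. Conversely, {1, 3, 8, 9} is a clique of size 4, and the vertices of any clique must share a bag in every tree decomposition; so some bag has ≥ 4 vertices and tw(G) ≥ 3. The upper and lower bounds meet at 3, so that is the treewidth.

Treewidth 3.
Bags: B1 = {1, 2, 3, 8}  B2 = {1, 3, 8, 9}  B3 = {1, 2, 4, 8}  B4 = {1, 3, 6, 8}  B5 = {1, 3, 7, 8}  B6 = {3, 5, 8, 9}
Tree: B1–B2, B1–B3, B2–B4, B2–B5, B2–B6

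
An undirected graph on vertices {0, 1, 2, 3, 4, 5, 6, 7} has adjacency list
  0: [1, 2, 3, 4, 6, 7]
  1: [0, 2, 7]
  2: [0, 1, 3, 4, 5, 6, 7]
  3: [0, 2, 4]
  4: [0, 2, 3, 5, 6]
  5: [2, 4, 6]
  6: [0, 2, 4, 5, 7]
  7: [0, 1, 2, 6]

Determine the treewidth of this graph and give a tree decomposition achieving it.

The largest bag has 4 vertices, giving width 3; this decomposition certifies tw(G) ≤ 3. For the lower bound, the 4 vertices {0, 1, 2, 7} are pairwise adjacent, and any tree decomposition puts a clique entirely inside one bag — forcing width ≥ 3. Hence tw(G) = 3 exactly.

Treewidth 3.
Bags: B1 = {0, 2, 4, 6}  B2 = {2, 4, 5, 6}  B3 = {0, 2, 6, 7}  B4 = {0, 1, 2, 7}  B5 = {0, 2, 3, 4}
Tree: B1–B2, B1–B3, B3–B4, B1–B5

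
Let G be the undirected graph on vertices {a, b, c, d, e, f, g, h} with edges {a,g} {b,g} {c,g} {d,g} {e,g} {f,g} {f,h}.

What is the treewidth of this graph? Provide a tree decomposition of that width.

Every bag has size at most 2, so the width is 2 − 1 = 1 and tw(G) ≤ 1. G has an edge, so its treewidth is at least 1. Hence tw(G) = 1 exactly.

Treewidth 1.
Bags: B1 = {f, g}  B2 = {b, g}  B3 = {e, g}  B4 = {f, h}  B5 = {a, g}  B6 = {d, g}  B7 = {c, g}
Tree: B1–B2, B1–B3, B1–B4, B2–B5, B2–B6, B5–B7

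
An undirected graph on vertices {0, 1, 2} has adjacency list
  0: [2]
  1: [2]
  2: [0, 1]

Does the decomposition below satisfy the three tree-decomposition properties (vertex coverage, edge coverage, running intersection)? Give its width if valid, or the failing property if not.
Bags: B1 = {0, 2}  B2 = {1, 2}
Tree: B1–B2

Vertex coverage: the bags together contain {0, 1, 2}, the full vertex set. Edge coverage: each edge of G has both endpoints in at least one bag. Running intersection: for every vertex, the bags containing it form a connected subtree. All three properties hold, so this is a valid tree decomposition of width max|bag| − 1 = 1, and hence tw(G) ≤ 1.

Yes; width 1.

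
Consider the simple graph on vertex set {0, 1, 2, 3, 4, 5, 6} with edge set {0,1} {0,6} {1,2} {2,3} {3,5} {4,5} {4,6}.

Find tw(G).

A width-2 tree decomposition is:
Bags: B1 = {0, 1, 2}  B2 = {0, 2, 3}  B3 = {0, 3, 5}  B4 = {0, 4, 5}  B5 = {0, 4, 6}
Tree: B1–B2, B2–B3, B3–B4, B4–B5
The largest bag has 3 vertices, giving width 2; this decomposition certifies tw(G) ≤ 2. For the lower bound, G contains the cycle 0–1–2–3–5–4–6–0, so G is not a forest; only forests have treewidth ≤ 1, hence tw(G) ≥ 2. Combining the bounds, tw(G) = 2.

2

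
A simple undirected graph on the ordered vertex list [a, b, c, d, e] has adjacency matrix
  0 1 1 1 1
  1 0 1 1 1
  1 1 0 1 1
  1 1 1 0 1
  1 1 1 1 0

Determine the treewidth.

A width-4 tree decomposition is:
Bags: B1 = {a, b, c, d, e}
Tree: (single bag)
A single bag containing all 5 vertices is trivially a valid decomposition of width 4. On the other hand G contains the 5-clique {a, b, c, d, e}. A clique must lie in a single bag of any decomposition, so no decomposition can have width below 4. Therefore the treewidth is 4.

4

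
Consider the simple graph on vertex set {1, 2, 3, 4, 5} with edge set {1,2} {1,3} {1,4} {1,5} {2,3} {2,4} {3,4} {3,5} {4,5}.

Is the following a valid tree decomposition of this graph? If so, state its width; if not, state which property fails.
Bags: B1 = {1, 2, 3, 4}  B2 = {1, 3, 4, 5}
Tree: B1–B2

Yes; width 3.

Every vertex of G appears in some bag (union = {1, 2, 3, 4, 5}); every edge is covered by a bag; and for each vertex v the set of bags containing v is connected in the bag tree. The decomposition is therefore valid. The largest bag has 4 vertices, so the width is 3.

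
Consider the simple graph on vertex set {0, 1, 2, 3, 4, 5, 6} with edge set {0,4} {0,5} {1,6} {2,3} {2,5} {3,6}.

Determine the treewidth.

A width-1 tree decomposition is:
Bags: B1 = {0, 4}  B2 = {0, 5}  B3 = {2, 5}  B4 = {2, 3}  B5 = {3, 6}  B6 = {1, 6}
Tree: B1–B2, B2–B3, B3–B4, B4–B5, B5–B6
The largest bag has 2 vertices, giving width 1; this decomposition certifies tw(G) ≤ 1. Any graph with an edge has treewidth ≥ 1, and G has the edge 4–0. Hence tw(G) = 1 exactly.

1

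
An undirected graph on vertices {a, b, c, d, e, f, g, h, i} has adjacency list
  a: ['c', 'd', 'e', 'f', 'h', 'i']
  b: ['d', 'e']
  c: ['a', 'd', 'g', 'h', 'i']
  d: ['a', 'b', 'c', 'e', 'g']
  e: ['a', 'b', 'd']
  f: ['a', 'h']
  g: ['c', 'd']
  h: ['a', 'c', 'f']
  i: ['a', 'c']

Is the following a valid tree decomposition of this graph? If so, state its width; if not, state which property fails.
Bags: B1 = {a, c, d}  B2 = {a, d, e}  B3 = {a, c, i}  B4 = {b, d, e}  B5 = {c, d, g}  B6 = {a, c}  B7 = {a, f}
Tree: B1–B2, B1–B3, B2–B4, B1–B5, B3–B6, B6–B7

A tree decomposition must satisfy three properties: every vertex lies in some bag; for every edge, both endpoints lie together in some bag; and for every vertex, the bags containing it form a connected subtree. Here vertex h appears in no bag, so the decomposition is invalid.

No — vertex h appears in no bag.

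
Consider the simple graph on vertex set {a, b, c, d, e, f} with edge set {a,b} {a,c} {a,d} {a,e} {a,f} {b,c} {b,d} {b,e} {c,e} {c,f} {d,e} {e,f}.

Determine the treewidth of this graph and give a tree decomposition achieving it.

Treewidth 3.
One optimal decomposition is:
Bags: B1 = {a, c, e, f}  B2 = {a, b, c, e}  B3 = {a, b, d, e}
Tree: B1–B2, B2–B3

Every bag has size at most 4, so the width is 4 − 1 = 3 and tw(G) ≤ 3. Conversely, {a, b, d, e} is a clique of size 4, and the vertices of any clique must share a bag in every tree decomposition; so some bag has ≥ 4 vertices and tw(G) ≥ 3. The upper and lower bounds meet at 3, so that is the treewidth.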